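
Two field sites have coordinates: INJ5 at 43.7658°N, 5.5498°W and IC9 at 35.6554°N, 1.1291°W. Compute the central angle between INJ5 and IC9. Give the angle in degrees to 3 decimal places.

Δφ = -8.1104°,  Δλ = 4.4207°
a = sin²(Δφ/2) + cos φ₁ cos φ₂ sin²(Δλ/2) = 0.005874
c = 2·arcsin(√a) = 0.153432 rad = 8.7910°

8.791°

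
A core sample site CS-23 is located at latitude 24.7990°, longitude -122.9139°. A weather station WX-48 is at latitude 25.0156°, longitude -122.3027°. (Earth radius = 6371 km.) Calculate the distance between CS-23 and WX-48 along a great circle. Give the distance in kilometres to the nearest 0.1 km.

Δφ = 0.2166°,  Δλ = 0.6112°
a = sin²(Δφ/2) + cos φ₁ cos φ₂ sin²(Δλ/2) = 0.000027
c = 2·arcsin(√a) = 0.010388 rad = 0.5952°
d = R·c = 6371 × 0.010388 = 66.2 km

66.2 km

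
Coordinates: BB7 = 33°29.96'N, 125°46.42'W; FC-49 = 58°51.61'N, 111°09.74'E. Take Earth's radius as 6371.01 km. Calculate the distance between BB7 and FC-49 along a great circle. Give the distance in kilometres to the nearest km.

BB7: φ = +33.49933°, λ = -125.77367°
FC-49: φ = +58.86017°, λ = +111.16233°
Δφ = 25.3608°,  Δλ = -123.0640°
a = sin²(Δφ/2) + cos φ₁ cos φ₂ sin²(Δλ/2) = 0.381435
c = 2·arcsin(√a) = 1.331385 rad = 76.2828°
d = R·c = 6371.01 × 1.331385 = 8482.3 km

8482 km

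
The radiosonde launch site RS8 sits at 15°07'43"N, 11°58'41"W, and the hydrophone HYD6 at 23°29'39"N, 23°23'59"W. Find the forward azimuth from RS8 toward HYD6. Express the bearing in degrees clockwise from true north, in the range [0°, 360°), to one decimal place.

309.6°

RS8: φ = +15.12861°, λ = -11.97806°
HYD6: φ = +23.49417°, λ = -23.39972°
Δλ = -11.4217°
y = sin Δλ · cos φ₂ = -0.181612
x = cos φ₁ sin φ₂ − sin φ₁ cos φ₂ cos Δλ = 0.150228
θ = atan2(y, x) = -50.4026° → 309.5974° (mod 360°)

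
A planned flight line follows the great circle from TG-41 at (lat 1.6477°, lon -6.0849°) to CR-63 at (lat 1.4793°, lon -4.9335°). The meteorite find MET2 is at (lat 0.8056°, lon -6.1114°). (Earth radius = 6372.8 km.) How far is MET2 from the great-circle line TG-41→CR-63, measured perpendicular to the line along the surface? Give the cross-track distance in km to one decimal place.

δ₁₃ = central angle TG-41→MET2 = 0.014705 rad  (haversine)
θ₁₃ = bearing TG-41→MET2 = 181.802°,  θ₁₂ = bearing TG-41→CR-63 = 98.308°
dₓₜ = R·arcsin(sin δ₁₃ · sin(θ₁₃ − θ₁₂)) = 6372.8·arcsin(0.01470·sin(83.494°)) = 93.107 km
|dₓₜ| = 93.107 km

93.1 km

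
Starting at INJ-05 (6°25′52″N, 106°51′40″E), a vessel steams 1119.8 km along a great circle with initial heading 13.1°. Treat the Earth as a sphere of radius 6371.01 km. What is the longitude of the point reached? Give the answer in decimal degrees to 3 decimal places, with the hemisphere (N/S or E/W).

INJ-05: φ = +6.43111°, λ = +106.86111°
δ = d/R = 1119.8/6371.01 = 0.175765 rad
φ₂ = arcsin(sin φ₁ cos δ + cos φ₁ sin δ cos θ)
   = arcsin(0.11201·0.98459 + 0.99371·0.17486·0.97398) = 16.23167°
λ₂ = λ₁ + atan2(sin θ sin δ cos φ₁, cos δ − sin φ₁ sin φ₂) = 109.22683°

109.227°E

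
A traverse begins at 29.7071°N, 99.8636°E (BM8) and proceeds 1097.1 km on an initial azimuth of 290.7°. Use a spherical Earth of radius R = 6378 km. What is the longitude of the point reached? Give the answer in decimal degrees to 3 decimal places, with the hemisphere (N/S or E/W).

δ = d/R = 1097.1/6378 = 0.172013 rad
φ₂ = arcsin(sin φ₁ cos δ + cos φ₁ sin δ cos θ)
   = arcsin(0.49557·0.98524 + 0.86857·0.17117·0.35347) = 32.73838°
λ₂ = λ₁ + atan2(sin θ sin δ cos φ₁, cos δ − sin φ₁ sin φ₂) = 88.89013°

88.890°E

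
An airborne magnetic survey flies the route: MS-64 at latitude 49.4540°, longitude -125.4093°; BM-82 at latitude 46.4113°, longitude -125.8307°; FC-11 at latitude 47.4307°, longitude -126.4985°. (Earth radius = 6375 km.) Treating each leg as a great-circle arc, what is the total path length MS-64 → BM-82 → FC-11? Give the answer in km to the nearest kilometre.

MS-64→BM-82: c = 0.053333 rad, d = 340.00 km
BM-82→FC-11: c = 0.019491 rad, d = 124.26 km
Total = 340.00 + 124.26 = 464.26 km

464 km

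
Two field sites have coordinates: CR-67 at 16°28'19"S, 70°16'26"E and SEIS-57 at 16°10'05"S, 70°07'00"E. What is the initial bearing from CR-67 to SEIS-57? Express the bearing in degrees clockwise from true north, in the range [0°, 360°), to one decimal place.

333.6°

CR-67: φ = -16.47194°, λ = +70.27389°
SEIS-57: φ = -16.16806°, λ = +70.11667°
Δλ = -0.1572°
y = sin Δλ · cos φ₂ = -0.002636
x = cos φ₁ sin φ₂ − sin φ₁ cos φ₂ cos Δλ = 0.005303
θ = atan2(y, x) = -26.4275° → 333.5725° (mod 360°)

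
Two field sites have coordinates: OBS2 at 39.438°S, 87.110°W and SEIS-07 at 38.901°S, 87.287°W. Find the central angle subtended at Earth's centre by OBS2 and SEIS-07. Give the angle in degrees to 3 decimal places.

0.554°

Δφ = 0.5370°,  Δλ = -0.1770°
a = sin²(Δφ/2) + cos φ₁ cos φ₂ sin²(Δλ/2) = 0.000023
c = 2·arcsin(√a) = 0.009674 rad = 0.5543°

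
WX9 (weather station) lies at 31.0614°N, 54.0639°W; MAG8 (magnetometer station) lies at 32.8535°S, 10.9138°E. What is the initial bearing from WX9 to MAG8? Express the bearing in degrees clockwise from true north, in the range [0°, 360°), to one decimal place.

130.4°

Δλ = 64.9777°
y = sin Δλ · cos φ₂ = 0.761215
x = cos φ₁ sin φ₂ − sin φ₁ cos φ₂ cos Δλ = -0.648038
θ = atan2(y, x) = 130.4084° → 130.4084° (mod 360°)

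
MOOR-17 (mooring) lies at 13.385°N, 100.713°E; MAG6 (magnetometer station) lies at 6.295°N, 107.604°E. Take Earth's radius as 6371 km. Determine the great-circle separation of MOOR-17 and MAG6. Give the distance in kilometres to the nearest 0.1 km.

1091.2 km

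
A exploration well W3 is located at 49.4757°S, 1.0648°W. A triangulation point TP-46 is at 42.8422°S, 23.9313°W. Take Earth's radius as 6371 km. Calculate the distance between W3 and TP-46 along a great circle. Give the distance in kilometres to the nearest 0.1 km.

Δφ = 6.6335°,  Δλ = -22.8665°
a = sin²(Δφ/2) + cos φ₁ cos φ₂ sin²(Δλ/2) = 0.022068
c = 2·arcsin(√a) = 0.298210 rad = 17.0862°
d = R·c = 6371 × 0.298210 = 1899.9 km

1899.9 km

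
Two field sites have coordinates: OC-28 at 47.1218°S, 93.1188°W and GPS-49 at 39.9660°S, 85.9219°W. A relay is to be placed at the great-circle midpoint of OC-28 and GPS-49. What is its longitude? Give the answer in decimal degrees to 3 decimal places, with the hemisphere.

89.306°W

Bx = cos φ₂ cos Δλ = 0.760387,  By = cos φ₂ sin Δλ = 0.096017
φₘ = atan2(sin φ₁ + sin φ₂, √((cos φ₁ + Bx)² + By²)) = -43.60017°
λₘ = λ₁ + atan2(By, cos φ₁ + Bx) = -89.30622°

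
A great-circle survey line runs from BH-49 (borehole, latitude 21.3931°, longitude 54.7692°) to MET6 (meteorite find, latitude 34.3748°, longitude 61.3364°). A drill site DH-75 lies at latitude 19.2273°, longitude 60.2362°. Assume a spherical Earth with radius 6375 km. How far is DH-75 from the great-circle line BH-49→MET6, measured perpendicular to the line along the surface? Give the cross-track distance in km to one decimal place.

619.2 km

δ₁₃ = central angle BH-49→DH-75 = 0.097130 rad  (haversine)
θ₁₃ = bearing BH-49→DH-75 = 111.934°,  θ₁₂ = bearing BH-49→MET6 = 22.614°
dₓₜ = R·arcsin(sin δ₁₃ · sin(θ₁₃ − θ₁₂)) = 6375·arcsin(0.09698·sin(89.320°)) = 619.163 km
|dₓₜ| = 619.163 km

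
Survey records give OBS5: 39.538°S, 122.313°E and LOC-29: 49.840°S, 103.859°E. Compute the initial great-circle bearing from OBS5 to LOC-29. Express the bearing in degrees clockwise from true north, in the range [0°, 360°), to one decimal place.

225.6°

Δλ = -18.4540°
y = sin Δλ · cos φ₂ = -0.204146
x = cos φ₁ sin φ₂ − sin φ₁ cos φ₂ cos Δλ = -0.199948
θ = atan2(y, x) = -134.4047° → 225.5953° (mod 360°)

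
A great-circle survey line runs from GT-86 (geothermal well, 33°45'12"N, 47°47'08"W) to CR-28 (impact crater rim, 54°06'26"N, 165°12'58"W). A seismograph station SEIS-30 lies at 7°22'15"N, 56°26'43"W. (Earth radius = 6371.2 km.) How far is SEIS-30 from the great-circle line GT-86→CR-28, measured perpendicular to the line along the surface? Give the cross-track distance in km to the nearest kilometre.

GT-86: φ = +33.75333°, λ = -47.78556°
CR-28: φ = +54.10722°, λ = -165.21611°
SEIS-30: φ = +7.37083°, λ = -56.44528°
δ₁₃ = central angle GT-86→SEIS-30 = 0.481184 rad  (haversine)
θ₁₃ = bearing GT-86→SEIS-30 = 198.822°,  θ₁₂ = bearing GT-86→CR-28 = 327.716°
dₓₜ = R·arcsin(sin δ₁₃ · sin(θ₁₃ − θ₁₂)) = 6371.2·arcsin(0.46283·sin(-128.894°)) = -2347.847 km
|dₓₜ| = 2347.847 km

2348 km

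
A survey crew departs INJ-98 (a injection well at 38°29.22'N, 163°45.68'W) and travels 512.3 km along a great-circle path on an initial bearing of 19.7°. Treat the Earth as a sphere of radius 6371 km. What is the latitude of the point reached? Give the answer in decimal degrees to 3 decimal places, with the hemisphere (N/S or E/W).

42.806°N

INJ-98: φ = +38.48700°, λ = -163.76133°
δ = d/R = 512.3/6371 = 0.080411 rad
φ₂ = arcsin(sin φ₁ cos δ + cos φ₁ sin δ cos θ)
   = arcsin(0.62234·0.99677 + 0.78275·0.08032·0.94147) = 42.80616°
λ₂ = λ₁ + atan2(sin θ sin δ cos φ₁, cos δ − sin φ₁ sin φ₂) = -161.64624°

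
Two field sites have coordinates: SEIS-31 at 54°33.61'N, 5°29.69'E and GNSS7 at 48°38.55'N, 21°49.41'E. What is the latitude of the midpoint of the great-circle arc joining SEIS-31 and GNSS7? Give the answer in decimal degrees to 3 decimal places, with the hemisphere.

SEIS-31: φ = +54.56017°, λ = +5.49483°
GNSS7: φ = +48.64250°, λ = +21.82350°
Bx = cos φ₂ cos Δλ = 0.634104,  By = cos φ₂ sin Δλ = 0.185769
φₘ = atan2(sin φ₁ + sin φ₂, √((cos φ₁ + Bx)² + By²)) = 51.88390°
λₘ = λ₁ + atan2(By, cos φ₁ + Bx) = 14.19523°

51.884°N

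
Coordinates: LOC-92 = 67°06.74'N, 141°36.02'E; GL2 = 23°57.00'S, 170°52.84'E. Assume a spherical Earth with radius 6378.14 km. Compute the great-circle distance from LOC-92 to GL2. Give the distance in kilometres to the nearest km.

10427 km

LOC-92: φ = +67.11233°, λ = +141.60033°
GL2: φ = -23.95000°, λ = +170.88067°
Δφ = -91.0623°,  Δλ = 29.2803°
a = sin²(Δφ/2) + cos φ₁ cos φ₂ sin²(Δλ/2) = 0.531976
c = 2·arcsin(√a) = 1.634792 rad = 93.6667°
d = R·c = 6378.14 × 1.634792 = 10426.9 km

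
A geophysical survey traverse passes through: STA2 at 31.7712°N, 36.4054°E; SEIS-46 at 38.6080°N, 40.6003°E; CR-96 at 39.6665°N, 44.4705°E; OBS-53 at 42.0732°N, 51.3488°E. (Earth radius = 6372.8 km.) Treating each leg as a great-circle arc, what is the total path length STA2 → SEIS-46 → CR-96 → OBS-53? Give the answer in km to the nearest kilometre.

STA2→SEIS-46: c = 0.133445 rad, d = 850.42 km
SEIS-46→CR-96: c = 0.055548 rad, d = 354.00 km
CR-96→OBS-53: c = 0.099987 rad, d = 637.20 km
Total = 850.42 + 354.00 + 637.20 = 1841.61 km

1842 km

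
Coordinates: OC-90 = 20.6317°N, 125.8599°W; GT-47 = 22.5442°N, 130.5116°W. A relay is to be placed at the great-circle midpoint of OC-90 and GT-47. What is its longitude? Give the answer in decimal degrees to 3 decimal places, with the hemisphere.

128.170°W

Bx = cos φ₂ cos Δλ = 0.920542,  By = cos φ₂ sin Δλ = -0.074901
φₘ = atan2(sin φ₁ + sin φ₂, √((cos φ₁ + Bx)² + By²)) = 21.60411°
λₘ = λ₁ + atan2(By, cos φ₁ + Bx) = -128.17038°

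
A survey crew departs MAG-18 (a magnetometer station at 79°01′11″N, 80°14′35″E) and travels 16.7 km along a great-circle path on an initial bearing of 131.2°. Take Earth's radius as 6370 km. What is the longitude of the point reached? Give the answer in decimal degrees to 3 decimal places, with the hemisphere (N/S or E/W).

MAG-18: φ = +79.01972°, λ = +80.24306°
δ = d/R = 16.7/6370 = 0.002622 rad
φ₂ = arcsin(sin φ₁ cos δ + cos φ₁ sin δ cos θ)
   = arcsin(0.98169·1.00000 + 0.19047·0.00262·-0.65869) = 78.92021°
λ₂ = λ₁ + atan2(sin θ sin δ cos φ₁, cos δ − sin φ₁ sin φ₂) = 80.83117°

80.831°E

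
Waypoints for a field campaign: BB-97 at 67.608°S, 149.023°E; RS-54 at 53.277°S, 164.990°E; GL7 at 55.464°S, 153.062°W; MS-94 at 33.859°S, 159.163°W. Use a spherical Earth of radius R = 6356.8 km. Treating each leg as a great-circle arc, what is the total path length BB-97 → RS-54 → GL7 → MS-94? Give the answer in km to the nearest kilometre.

BB-97→RS-54: c = 0.283458 rad, d = 1801.88 km
RS-54→GL7: c = 0.421672 rad, d = 2680.48 km
GL7→MS-94: c = 0.384255 rad, d = 2442.63 km
Total = 1801.88 + 2680.48 + 2442.63 = 6925.00 km

6925 km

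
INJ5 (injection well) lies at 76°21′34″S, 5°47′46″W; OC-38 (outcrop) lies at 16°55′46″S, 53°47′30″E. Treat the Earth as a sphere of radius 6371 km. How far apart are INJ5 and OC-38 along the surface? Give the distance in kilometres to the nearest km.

7405 km

INJ5: φ = -76.35944°, λ = -5.79611°
OC-38: φ = -16.92944°, λ = +53.79167°
Δφ = 59.4300°,  Δλ = 59.5878°
a = sin²(Δφ/2) + cos φ₁ cos φ₂ sin²(Δλ/2) = 0.301406
c = 2·arcsin(√a) = 1.162345 rad = 66.5975°
d = R·c = 6371 × 1.162345 = 7405.3 km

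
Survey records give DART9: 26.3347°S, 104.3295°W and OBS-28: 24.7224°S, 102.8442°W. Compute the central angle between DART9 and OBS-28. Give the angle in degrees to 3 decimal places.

2.097°

Δφ = 1.6123°,  Δλ = 1.4853°
a = sin²(Δφ/2) + cos φ₁ cos φ₂ sin²(Δλ/2) = 0.000335
c = 2·arcsin(√a) = 0.036592 rad = 2.0966°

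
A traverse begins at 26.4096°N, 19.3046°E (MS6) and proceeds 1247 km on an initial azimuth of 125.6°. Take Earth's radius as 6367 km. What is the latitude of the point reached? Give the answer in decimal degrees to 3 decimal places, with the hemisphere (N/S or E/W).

19.562°N

δ = d/R = 1247/6367 = 0.195854 rad
φ₂ = arcsin(sin φ₁ cos δ + cos φ₁ sin δ cos θ)
   = arcsin(0.44479·0.98088 + 0.89564·0.19460·-0.58212) = 19.56165°
λ₂ = λ₁ + atan2(sin θ sin δ cos φ₁, cos δ − sin φ₁ sin φ₂) = 28.97179°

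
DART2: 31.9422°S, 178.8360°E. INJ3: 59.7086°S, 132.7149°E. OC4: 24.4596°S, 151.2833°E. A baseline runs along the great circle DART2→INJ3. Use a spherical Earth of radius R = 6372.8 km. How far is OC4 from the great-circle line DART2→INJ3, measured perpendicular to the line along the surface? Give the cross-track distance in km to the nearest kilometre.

2571 km

δ₁₃ = central angle DART2→OC4 = 0.442041 rad  (haversine)
θ₁₃ = bearing DART2→OC4 = 280.180°,  θ₁₂ = bearing DART2→INJ3 = 213.574°
dₓₜ = R·arcsin(sin δ₁₃ · sin(θ₁₃ − θ₁₂)) = 6372.8·arcsin(0.42779·sin(66.606°)) = 2571.281 km
|dₓₜ| = 2571.281 km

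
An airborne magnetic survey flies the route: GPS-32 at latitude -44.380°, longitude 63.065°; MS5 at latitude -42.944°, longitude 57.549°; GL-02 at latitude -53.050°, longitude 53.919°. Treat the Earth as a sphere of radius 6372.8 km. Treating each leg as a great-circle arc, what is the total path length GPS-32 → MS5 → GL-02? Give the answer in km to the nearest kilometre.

1627 km

GPS-32→MS5: c = 0.074000 rad, d = 471.59 km
MS5→GL-02: c = 0.181345 rad, d = 1155.68 km
Total = 471.59 + 1155.68 = 1627.26 km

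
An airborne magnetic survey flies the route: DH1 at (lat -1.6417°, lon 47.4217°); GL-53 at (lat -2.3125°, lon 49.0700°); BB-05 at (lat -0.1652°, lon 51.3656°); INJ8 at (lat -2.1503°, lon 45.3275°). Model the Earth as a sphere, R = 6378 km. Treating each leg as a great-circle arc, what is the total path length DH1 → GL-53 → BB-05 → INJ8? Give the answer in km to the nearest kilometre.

1255 km

DH1→GL-53: c = 0.031043 rad, d = 197.99 km
GL-53→BB-05: c = 0.054853 rad, d = 349.85 km
BB-05→INJ8: c = 0.110908 rad, d = 707.37 km
Total = 197.99 + 349.85 + 707.37 = 1255.22 km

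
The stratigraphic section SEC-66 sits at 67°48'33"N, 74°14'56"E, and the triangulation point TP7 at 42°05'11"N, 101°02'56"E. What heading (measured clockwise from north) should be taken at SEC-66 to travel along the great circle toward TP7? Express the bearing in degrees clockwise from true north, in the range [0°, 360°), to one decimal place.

SEC-66: φ = +67.80917°, λ = +74.24889°
TP7: φ = +42.08639°, λ = +101.04889°
Δλ = 26.8000°
y = sin Δλ · cos φ₂ = 0.334612
x = cos φ₁ sin φ₂ − sin φ₁ cos φ₂ cos Δλ = -0.360206
θ = atan2(y, x) = 137.1096° → 137.1096° (mod 360°)

137.1°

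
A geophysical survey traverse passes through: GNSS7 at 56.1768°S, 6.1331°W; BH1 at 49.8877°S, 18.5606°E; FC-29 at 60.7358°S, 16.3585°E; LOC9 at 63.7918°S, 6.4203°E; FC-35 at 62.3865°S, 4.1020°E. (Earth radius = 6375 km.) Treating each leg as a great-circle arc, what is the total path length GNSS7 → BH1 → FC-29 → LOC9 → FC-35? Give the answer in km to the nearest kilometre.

GNSS7→BH1: c = 0.279525 rad, d = 1781.98 km
BH1→FC-29: c = 0.190567 rad, d = 1214.86 km
FC-29→LOC9: c = 0.096594 rad, d = 615.79 km
LOC9→FC-35: c = 0.030606 rad, d = 195.11 km
Total = 1781.98 + 1214.86 + 615.79 + 195.11 = 3807.74 km

3808 km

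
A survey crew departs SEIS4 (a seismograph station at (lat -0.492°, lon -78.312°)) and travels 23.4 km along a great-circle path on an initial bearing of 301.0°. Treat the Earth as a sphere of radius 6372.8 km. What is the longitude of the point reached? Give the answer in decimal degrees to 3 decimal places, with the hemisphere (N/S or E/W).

78.492°W

δ = d/R = 23.4/6372.8 = 0.003672 rad
φ₂ = arcsin(sin φ₁ cos δ + cos φ₁ sin δ cos θ)
   = arcsin(-0.00859·0.99999 + 0.99996·0.00367·0.51504) = -0.38364°
λ₂ = λ₁ + atan2(sin θ sin δ cos φ₁, cos δ − sin φ₁ sin φ₂) = -78.49234°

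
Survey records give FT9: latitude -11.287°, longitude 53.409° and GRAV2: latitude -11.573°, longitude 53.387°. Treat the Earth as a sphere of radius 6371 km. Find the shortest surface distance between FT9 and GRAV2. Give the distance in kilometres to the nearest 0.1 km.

31.9 km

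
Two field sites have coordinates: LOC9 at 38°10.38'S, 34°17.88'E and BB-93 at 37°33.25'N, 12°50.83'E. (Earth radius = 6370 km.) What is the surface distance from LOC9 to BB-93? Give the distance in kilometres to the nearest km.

LOC9: φ = -38.17300°, λ = +34.29800°
BB-93: φ = +37.55417°, λ = +12.84717°
Δφ = 75.7272°,  Δλ = -21.4508°
a = sin²(Δφ/2) + cos φ₁ cos φ₂ sin²(Δλ/2) = 0.398316
c = 2·arcsin(√a) = 1.365999 rad = 78.2660°
d = R·c = 6370 × 1.365999 = 8701.4 km

8701 km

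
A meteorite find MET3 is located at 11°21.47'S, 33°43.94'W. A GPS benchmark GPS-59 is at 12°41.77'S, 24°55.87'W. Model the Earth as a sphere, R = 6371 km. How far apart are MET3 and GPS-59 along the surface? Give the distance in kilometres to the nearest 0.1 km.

968.6 km

MET3: φ = -11.35783°, λ = -33.73233°
GPS-59: φ = -12.69617°, λ = -24.93117°
Δφ = -1.3383°,  Δλ = 8.8012°
a = sin²(Δφ/2) + cos φ₁ cos φ₂ sin²(Δλ/2) = 0.005767
c = 2·arcsin(√a) = 0.152032 rad = 8.7108°
d = R·c = 6371 × 0.152032 = 968.6 km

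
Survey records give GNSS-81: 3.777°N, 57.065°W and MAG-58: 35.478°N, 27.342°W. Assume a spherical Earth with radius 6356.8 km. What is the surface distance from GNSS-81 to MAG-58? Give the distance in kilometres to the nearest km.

4653 km

Δφ = 31.7010°,  Δλ = 29.7230°
a = sin²(Δφ/2) + cos φ₁ cos φ₂ sin²(Δλ/2) = 0.128053
c = 2·arcsin(√a) = 0.731918 rad = 41.9358°
d = R·c = 6356.8 × 0.731918 = 4652.7 km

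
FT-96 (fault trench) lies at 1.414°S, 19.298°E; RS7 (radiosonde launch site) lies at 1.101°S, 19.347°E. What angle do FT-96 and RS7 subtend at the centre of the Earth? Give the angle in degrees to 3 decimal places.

0.317°

Δφ = 0.3130°,  Δλ = 0.0490°
a = sin²(Δφ/2) + cos φ₁ cos φ₂ sin²(Δλ/2) = 0.000008
c = 2·arcsin(√a) = 0.005529 rad = 0.3168°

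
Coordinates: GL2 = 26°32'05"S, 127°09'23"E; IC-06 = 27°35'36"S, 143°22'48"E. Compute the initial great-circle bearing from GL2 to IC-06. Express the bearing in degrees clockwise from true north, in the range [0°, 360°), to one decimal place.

97.9°

GL2: φ = -26.53472°, λ = +127.15639°
IC-06: φ = -27.59333°, λ = +143.38000°
Δλ = 16.2236°
y = sin Δλ · cos φ₂ = 0.247609
x = cos φ₁ sin φ₂ − sin φ₁ cos φ₂ cos Δλ = -0.034242
θ = atan2(y, x) = 97.8734° → 97.8734° (mod 360°)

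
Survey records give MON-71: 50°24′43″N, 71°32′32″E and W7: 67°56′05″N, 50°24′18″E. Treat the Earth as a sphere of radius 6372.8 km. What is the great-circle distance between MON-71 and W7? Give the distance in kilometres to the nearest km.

2265 km

MON-71: φ = +50.41194°, λ = +71.54222°
W7: φ = +67.93472°, λ = +50.40500°
Δφ = 17.5228°,  Δλ = -21.1372°
a = sin²(Δφ/2) + cos φ₁ cos φ₂ sin²(Δλ/2) = 0.031255
c = 2·arcsin(√a) = 0.355448 rad = 20.3657°
d = R·c = 6372.8 × 0.355448 = 2265.2 km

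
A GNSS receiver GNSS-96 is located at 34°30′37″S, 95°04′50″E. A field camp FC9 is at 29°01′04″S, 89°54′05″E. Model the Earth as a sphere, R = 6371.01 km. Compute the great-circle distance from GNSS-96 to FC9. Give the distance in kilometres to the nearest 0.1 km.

782.5 km

GNSS-96: φ = -34.51028°, λ = +95.08056°
FC9: φ = -29.01778°, λ = +89.90139°
Δφ = 5.4925°,  Δλ = -5.1792°
a = sin²(Δφ/2) + cos φ₁ cos φ₂ sin²(Δλ/2) = 0.003767
c = 2·arcsin(√a) = 0.122822 rad = 7.0372°
d = R·c = 6371.01 × 0.122822 = 782.5 km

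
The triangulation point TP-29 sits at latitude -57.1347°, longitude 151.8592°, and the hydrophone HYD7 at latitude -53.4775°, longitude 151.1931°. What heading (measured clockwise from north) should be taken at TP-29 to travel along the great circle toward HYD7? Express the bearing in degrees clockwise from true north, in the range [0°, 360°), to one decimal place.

Δλ = -0.6661°
y = sin Δλ · cos φ₂ = -0.006919
x = cos φ₁ sin φ₂ − sin φ₁ cos φ₂ cos Δλ = 0.063753
θ = atan2(y, x) = -6.1937° → 353.8063° (mod 360°)

353.8°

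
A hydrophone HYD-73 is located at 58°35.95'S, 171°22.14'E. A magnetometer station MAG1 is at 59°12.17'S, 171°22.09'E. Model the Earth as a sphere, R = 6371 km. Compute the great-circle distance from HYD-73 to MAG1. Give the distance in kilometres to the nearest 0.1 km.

67.1 km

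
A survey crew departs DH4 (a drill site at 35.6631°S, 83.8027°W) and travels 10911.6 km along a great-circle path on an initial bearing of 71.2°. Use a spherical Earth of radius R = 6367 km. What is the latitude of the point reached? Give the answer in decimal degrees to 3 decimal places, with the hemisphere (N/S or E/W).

δ = d/R = 10911.6/6367 = 1.713774 rad
φ₂ = arcsin(sin φ₁ cos δ + cos φ₁ sin δ cos θ)
   = arcsin(-0.58302·-0.14249 + 0.81246·0.98980·0.32227) = 20.01286°
λ₂ = λ₁ + atan2(sin θ sin δ cos φ₁, cos δ − sin φ₁ sin φ₂) = 1.91258°

20.013°N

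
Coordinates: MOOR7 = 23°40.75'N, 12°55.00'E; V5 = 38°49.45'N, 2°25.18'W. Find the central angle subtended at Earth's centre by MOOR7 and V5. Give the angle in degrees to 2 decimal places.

MOOR7: φ = +23.67917°, λ = +12.91667°
V5: φ = +38.82417°, λ = -2.41967°
Δφ = 15.1450°,  Δλ = -15.3363°
a = sin²(Δφ/2) + cos φ₁ cos φ₂ sin²(Δλ/2) = 0.030070
c = 2·arcsin(√a) = 0.348575 rad = 19.9718°

19.97°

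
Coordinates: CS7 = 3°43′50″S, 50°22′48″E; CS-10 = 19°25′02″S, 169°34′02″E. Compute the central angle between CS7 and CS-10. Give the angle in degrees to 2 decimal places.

CS7: φ = -3.73056°, λ = +50.38000°
CS-10: φ = -19.41722°, λ = +169.56722°
Δφ = -15.6867°,  Δλ = 119.1872°
a = sin²(Δφ/2) + cos φ₁ cos φ₂ sin²(Δλ/2) = 0.718662
c = 2·arcsin(√a) = 2.023416 rad = 115.9332°

115.93°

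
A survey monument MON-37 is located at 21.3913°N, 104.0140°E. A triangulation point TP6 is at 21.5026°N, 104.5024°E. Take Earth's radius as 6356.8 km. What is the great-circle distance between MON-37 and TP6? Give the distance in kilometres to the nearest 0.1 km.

51.9 km

Δφ = 0.1113°,  Δλ = 0.4884°
a = sin²(Δφ/2) + cos φ₁ cos φ₂ sin²(Δλ/2) = 0.000017
c = 2·arcsin(√a) = 0.008168 rad = 0.4680°
d = R·c = 6356.8 × 0.008168 = 51.9 km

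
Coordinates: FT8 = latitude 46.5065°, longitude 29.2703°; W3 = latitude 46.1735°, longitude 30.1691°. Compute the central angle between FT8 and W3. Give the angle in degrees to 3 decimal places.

0.704°

Δφ = -0.3330°,  Δλ = 0.8988°
a = sin²(Δφ/2) + cos φ₁ cos φ₂ sin²(Δλ/2) = 0.000038
c = 2·arcsin(√a) = 0.012291 rad = 0.7042°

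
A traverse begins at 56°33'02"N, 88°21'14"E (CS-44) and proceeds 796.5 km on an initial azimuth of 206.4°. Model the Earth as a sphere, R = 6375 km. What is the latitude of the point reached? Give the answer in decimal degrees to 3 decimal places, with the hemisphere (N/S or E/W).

CS-44: φ = +56.55056°, λ = +88.35389°
δ = d/R = 796.5/6375 = 0.124941 rad
φ₂ = arcsin(sin φ₁ cos δ + cos φ₁ sin δ cos θ)
   = arcsin(0.83437·0.99220 + 0.55120·0.12462·-0.89571) = 50.02665°
λ₂ = λ₁ + atan2(sin θ sin δ cos φ₁, cos δ − sin φ₁ sin φ₂) = 83.40606°

50.027°N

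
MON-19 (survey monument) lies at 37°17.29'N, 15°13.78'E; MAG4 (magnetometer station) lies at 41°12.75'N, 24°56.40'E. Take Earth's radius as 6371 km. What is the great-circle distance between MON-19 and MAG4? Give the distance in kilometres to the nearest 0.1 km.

MON-19: φ = +37.28817°, λ = +15.22967°
MAG4: φ = +41.21250°, λ = +24.94000°
Δφ = 3.9243°,  Δλ = 9.7103°
a = sin²(Δφ/2) + cos φ₁ cos φ₂ sin²(Δλ/2) = 0.005460
c = 2·arcsin(√a) = 0.147915 rad = 8.4749°
d = R·c = 6371 × 0.147915 = 942.4 km

942.4 km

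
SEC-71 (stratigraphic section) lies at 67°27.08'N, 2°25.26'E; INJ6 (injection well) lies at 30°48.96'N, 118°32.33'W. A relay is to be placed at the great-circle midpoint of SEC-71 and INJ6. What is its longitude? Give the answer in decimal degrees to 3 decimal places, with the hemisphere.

92.108°W

SEC-71: φ = +67.45133°, λ = +2.42100°
INJ6: φ = +30.81600°, λ = -118.53883°
Bx = cos φ₂ cos Δλ = -0.441807,  By = cos φ₂ sin Δλ = -0.736460
φₘ = atan2(sin φ₁ + sin φ₂, √((cos φ₁ + Bx)² + By²)) = 62.77328°
λₘ = λ₁ + atan2(By, cos φ₁ + Bx) = -92.10827°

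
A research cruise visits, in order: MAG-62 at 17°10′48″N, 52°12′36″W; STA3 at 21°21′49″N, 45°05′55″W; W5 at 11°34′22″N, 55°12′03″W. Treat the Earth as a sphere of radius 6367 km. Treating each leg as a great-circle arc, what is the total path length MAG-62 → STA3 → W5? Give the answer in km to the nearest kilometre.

2408 km

MAG-62: φ = +17.18000°, λ = -52.21000°
STA3: φ = +21.36361°, λ = -45.09861°
W5: φ = +11.57278°, λ = -55.20083°
MAG-62→STA3: c = 0.138016 rad, d = 878.74 km
STA3→W5: c = 0.240200 rad, d = 1529.36 km
Total = 878.74 + 1529.36 = 2408.10 km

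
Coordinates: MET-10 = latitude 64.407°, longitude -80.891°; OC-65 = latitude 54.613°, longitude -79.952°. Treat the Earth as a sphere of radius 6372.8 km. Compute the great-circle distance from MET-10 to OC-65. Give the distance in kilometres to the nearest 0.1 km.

1090.6 km

Δφ = -9.7940°,  Δλ = 0.9390°
a = sin²(Δφ/2) + cos φ₁ cos φ₂ sin²(Δλ/2) = 0.007304
c = 2·arcsin(√a) = 0.171135 rad = 9.8053°
d = R·c = 6372.8 × 0.171135 = 1090.6 km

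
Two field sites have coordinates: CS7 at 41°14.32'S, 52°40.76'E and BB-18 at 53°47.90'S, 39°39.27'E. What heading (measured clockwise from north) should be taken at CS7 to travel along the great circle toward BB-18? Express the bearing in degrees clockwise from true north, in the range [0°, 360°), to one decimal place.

210.3°

CS7: φ = -41.23867°, λ = +52.67933°
BB-18: φ = -53.79833°, λ = +39.65450°
Δλ = -13.0248°
y = sin Δλ · cos φ₂ = -0.133112
x = cos φ₁ sin φ₂ − sin φ₁ cos φ₂ cos Δλ = -0.227473
θ = atan2(y, x) = -149.6648° → 210.3352° (mod 360°)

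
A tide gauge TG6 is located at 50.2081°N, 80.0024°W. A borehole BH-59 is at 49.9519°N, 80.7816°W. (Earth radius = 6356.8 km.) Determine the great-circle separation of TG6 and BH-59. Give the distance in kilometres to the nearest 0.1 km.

Δφ = -0.2562°,  Δλ = -0.7792°
a = sin²(Δφ/2) + cos φ₁ cos φ₂ sin²(Δλ/2) = 0.000024
c = 2·arcsin(√a) = 0.009806 rad = 0.5618°
d = R·c = 6356.8 × 0.009806 = 62.3 km

62.3 km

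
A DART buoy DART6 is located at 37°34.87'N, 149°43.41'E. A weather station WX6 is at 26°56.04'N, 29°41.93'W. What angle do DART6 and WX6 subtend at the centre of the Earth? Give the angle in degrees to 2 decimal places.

115.48°

DART6: φ = +37.58117°, λ = +149.72350°
WX6: φ = +26.93400°, λ = -29.69883°
Δφ = -10.6472°,  Δλ = -179.4223°
a = sin²(Δφ/2) + cos φ₁ cos φ₂ sin²(Δλ/2) = 0.715118
c = 2·arcsin(√a) = 2.015551 rad = 115.4826°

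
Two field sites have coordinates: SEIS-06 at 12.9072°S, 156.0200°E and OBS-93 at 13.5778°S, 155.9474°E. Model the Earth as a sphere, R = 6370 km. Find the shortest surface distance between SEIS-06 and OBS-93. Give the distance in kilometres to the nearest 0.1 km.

Δφ = -0.6706°,  Δλ = -0.0726°
a = sin²(Δφ/2) + cos φ₁ cos φ₂ sin²(Δλ/2) = 0.000035
c = 2·arcsin(√a) = 0.011769 rad = 0.6743°
d = R·c = 6370 × 0.011769 = 75.0 km

75.0 km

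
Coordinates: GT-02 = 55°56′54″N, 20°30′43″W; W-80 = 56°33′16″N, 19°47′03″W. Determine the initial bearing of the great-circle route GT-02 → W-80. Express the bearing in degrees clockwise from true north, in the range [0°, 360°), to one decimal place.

GT-02: φ = +55.94833°, λ = -20.51194°
W-80: φ = +56.55444°, λ = -19.78417°
Δλ = 0.7278°
y = sin Δλ · cos φ₂ = 0.007001
x = cos φ₁ sin φ₂ − sin φ₁ cos φ₂ cos Δλ = 0.010615
θ = atan2(y, x) = 33.4039° → 33.4039° (mod 360°)

33.4°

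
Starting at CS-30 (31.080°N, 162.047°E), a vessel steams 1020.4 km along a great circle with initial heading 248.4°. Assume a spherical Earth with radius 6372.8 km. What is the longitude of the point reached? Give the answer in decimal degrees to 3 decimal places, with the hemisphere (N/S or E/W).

152.440°E

δ = d/R = 1020.4/6372.8 = 0.160118 rad
φ₂ = arcsin(sin φ₁ cos δ + cos φ₁ sin δ cos θ)
   = arcsin(0.51623·0.98721 + 0.85645·0.15943·-0.36812) = 27.34611°
λ₂ = λ₁ + atan2(sin θ sin δ cos φ₁, cos δ − sin φ₁ sin φ₂) = 152.44002°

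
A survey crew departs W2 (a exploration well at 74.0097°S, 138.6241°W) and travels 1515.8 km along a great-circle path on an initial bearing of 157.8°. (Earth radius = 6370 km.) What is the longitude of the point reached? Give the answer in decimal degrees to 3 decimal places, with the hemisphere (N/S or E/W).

81.656°W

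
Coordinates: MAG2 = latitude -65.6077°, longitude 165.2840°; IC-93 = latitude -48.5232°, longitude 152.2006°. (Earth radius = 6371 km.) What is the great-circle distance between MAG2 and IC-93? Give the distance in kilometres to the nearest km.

2048 km

Δφ = 17.0845°,  Δλ = -13.0834°
a = sin²(Δφ/2) + cos φ₁ cos φ₂ sin²(Δλ/2) = 0.025614
c = 2·arcsin(√a) = 0.321469 rad = 18.4188°
d = R·c = 6371 × 0.321469 = 2048.1 km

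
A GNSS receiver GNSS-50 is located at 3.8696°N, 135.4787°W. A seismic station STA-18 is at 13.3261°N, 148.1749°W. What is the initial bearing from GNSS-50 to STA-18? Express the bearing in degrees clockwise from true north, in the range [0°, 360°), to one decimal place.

307.8°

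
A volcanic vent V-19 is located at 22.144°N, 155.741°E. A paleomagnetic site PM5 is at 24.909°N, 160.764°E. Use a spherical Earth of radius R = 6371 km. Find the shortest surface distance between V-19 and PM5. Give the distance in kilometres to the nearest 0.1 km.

Δφ = 2.7650°,  Δλ = 5.0230°
a = sin²(Δφ/2) + cos φ₁ cos φ₂ sin²(Δλ/2) = 0.002195
c = 2·arcsin(√a) = 0.093740 rad = 5.3709°
d = R·c = 6371 × 0.093740 = 597.2 km

597.2 km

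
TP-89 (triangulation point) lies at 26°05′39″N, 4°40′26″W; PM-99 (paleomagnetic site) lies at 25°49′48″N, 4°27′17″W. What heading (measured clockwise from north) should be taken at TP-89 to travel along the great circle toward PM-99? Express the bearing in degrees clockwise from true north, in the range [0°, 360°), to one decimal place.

TP-89: φ = +26.09417°, λ = -4.67389°
PM-99: φ = +25.83000°, λ = -4.45472°
Δλ = 0.2192°
y = sin Δλ · cos φ₂ = 0.003443
x = cos φ₁ sin φ₂ − sin φ₁ cos φ₂ cos Δλ = -0.004608
θ = atan2(y, x) = 143.2317° → 143.2317° (mod 360°)

143.2°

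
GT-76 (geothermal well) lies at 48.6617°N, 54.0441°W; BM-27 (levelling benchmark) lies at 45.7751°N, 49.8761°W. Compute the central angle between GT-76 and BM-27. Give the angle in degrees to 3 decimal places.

4.042°

Δφ = -2.8866°,  Δλ = 4.1680°
a = sin²(Δφ/2) + cos φ₁ cos φ₂ sin²(Δλ/2) = 0.001244
c = 2·arcsin(√a) = 0.070545 rad = 4.0419°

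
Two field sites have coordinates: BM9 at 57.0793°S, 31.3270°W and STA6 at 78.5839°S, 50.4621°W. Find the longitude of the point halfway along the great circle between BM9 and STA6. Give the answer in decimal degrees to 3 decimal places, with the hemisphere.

36.403°W

Bx = cos φ₂ cos Δλ = 0.186997,  By = cos φ₂ sin Δλ = -0.064882
φₘ = atan2(sin φ₁ + sin φ₂, √((cos φ₁ + Bx)² + By²)) = -68.04960°
λₘ = λ₁ + atan2(By, cos φ₁ + Bx) = -36.40277°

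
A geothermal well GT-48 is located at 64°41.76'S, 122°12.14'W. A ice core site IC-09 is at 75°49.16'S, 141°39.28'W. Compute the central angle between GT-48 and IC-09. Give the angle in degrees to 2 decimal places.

12.78°

GT-48: φ = -64.69600°, λ = -122.20233°
IC-09: φ = -75.81933°, λ = -141.65467°
Δφ = -11.1233°,  Δλ = -19.4523°
a = sin²(Δφ/2) + cos φ₁ cos φ₂ sin²(Δλ/2) = 0.012381
c = 2·arcsin(√a) = 0.223005 rad = 12.7773°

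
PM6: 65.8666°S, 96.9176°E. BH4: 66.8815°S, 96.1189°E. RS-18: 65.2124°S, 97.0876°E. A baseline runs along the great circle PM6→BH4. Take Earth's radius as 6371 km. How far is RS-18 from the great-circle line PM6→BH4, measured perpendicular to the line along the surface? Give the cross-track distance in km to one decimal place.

13.9 km

δ₁₃ = central angle PM6→RS-18 = 0.011484 rad  (haversine)
θ₁₃ = bearing PM6→RS-18 = 6.219°,  θ₁₂ = bearing PM6→BH4 = 197.139°
dₓₜ = R·arcsin(sin δ₁₃ · sin(θ₁₃ − θ₁₂)) = 6371·arcsin(0.01148·sin(-190.921°)) = 13.860 km
|dₓₜ| = 13.860 km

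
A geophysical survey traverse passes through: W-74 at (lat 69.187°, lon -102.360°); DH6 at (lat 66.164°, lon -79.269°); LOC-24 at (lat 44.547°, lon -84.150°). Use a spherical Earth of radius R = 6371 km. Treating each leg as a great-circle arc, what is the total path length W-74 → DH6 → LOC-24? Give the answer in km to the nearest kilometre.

W-74→DH6: c = 0.160770 rad, d = 1024.26 km
DH6→LOC-24: c = 0.380113 rad, d = 2421.70 km
Total = 1024.26 + 2421.70 = 3445.96 km

3446 km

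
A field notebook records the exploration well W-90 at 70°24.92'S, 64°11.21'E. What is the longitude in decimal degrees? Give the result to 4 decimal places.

64.1868°E

64° + 11.21′/60 = 64 + 0.18683 = 64.1868°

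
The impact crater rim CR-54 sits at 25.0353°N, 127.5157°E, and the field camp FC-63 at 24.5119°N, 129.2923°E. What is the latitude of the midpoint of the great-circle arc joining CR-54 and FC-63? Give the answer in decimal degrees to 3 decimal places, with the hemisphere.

24.776°N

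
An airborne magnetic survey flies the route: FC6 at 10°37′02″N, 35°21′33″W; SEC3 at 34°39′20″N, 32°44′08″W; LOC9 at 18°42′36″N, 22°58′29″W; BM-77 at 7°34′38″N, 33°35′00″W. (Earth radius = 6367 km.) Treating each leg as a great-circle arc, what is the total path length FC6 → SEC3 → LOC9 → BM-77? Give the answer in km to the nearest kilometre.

6388 km

FC6: φ = +10.61722°, λ = -35.35917°
SEC3: φ = +34.65556°, λ = -32.73556°
LOC9: φ = +18.71000°, λ = -22.97472°
BM-77: φ = +7.57722°, λ = -33.58333°
FC6→SEC3: c = 0.421624 rad, d = 2684.48 km
SEC3→LOC9: c = 0.316776 rad, d = 2016.91 km
LOC9→BM-77: c = 0.264839 rad, d = 1686.23 km
Total = 2684.48 + 2016.91 + 1686.23 = 6387.62 km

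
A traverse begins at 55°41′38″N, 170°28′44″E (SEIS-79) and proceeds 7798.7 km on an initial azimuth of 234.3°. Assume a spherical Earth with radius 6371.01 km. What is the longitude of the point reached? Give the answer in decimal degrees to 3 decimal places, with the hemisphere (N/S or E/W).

120.654°E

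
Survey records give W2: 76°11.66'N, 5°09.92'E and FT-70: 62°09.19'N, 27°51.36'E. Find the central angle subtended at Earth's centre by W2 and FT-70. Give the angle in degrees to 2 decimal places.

15.95°

W2: φ = +76.19433°, λ = +5.16533°
FT-70: φ = +62.15317°, λ = +27.85600°
Δφ = -14.0412°,  Δλ = 22.6907°
a = sin²(Δφ/2) + cos φ₁ cos φ₂ sin²(Δλ/2) = 0.019253
c = 2·arcsin(√a) = 0.278408 rad = 15.9516°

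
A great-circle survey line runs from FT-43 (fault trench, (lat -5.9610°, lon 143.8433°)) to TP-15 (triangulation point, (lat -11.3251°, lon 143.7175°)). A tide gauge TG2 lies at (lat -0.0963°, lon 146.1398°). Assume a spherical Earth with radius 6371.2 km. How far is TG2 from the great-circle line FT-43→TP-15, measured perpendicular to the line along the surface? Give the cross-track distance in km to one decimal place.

240.3 km

δ₁₃ = central angle FT-43→TG2 = 0.109899 rad  (haversine)
θ₁₃ = bearing FT-43→TG2 = 21.429°,  θ₁₂ = bearing FT-43→TP-15 = 181.319°
dₓₜ = R·arcsin(sin δ₁₃ · sin(θ₁₃ − θ₁₂)) = 6371.2·arcsin(0.10968·sin(-159.890°)) = -240.312 km
|dₓₜ| = 240.312 km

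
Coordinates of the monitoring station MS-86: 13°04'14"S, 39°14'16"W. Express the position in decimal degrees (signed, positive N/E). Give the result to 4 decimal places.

lat: 13.0706° S → -13.0706°
lon: 39.2378° W → -39.2378°

-13.0706°, -39.2378°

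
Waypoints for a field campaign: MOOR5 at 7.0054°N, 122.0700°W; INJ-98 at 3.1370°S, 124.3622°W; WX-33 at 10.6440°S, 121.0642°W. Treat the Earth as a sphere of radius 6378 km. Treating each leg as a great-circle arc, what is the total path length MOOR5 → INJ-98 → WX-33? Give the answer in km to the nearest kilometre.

2069 km

MOOR5→INJ-98: c = 0.181466 rad, d = 1157.39 km
INJ-98→WX-33: c = 0.142925 rad, d = 911.57 km
Total = 1157.39 + 911.57 = 2068.96 km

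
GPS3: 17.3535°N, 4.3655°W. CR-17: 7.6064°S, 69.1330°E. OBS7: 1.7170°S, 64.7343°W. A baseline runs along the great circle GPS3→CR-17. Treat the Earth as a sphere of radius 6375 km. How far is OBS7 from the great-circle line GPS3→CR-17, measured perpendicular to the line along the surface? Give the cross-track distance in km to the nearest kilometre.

2345 km

δ₁₃ = central angle GPS3→OBS7 = 1.089688 rad  (haversine)
θ₁₃ = bearing GPS3→OBS7 = 258.549°,  θ₁₂ = bearing GPS3→CR-17 = 102.478°
dₓₜ = R·arcsin(sin δ₁₃ · sin(θ₁₃ − θ₁₂)) = 6375·arcsin(0.88648·sin(156.070°)) = 2344.787 km
|dₓₜ| = 2344.787 km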